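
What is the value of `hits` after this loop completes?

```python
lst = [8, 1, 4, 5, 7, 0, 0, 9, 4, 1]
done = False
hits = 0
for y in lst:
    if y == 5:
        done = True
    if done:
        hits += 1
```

Count elements after first 5 in [8, 1, 4, 5, 7, 0, 0, 9, 4, 1]
`hits` takes the values: 0 → 1 → 2 → 3 → 4 → 5 → 6 → 7

Answer: 7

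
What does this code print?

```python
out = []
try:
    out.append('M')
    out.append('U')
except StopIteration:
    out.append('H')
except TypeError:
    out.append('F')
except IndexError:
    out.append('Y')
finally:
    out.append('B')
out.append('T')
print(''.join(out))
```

Execution trace: 'M' (try body) → 'U' (try body, no exception) → 'B' (finally) → 'T' (after the try/except). Output: MUBT

Answer: MUBT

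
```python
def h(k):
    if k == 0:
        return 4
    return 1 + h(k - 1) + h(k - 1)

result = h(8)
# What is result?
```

h(k) = 1 + 2·h(k-1), h(0)=4. Closed form: (4+1)·2^8 - 1 = 1279.

Answer: 1279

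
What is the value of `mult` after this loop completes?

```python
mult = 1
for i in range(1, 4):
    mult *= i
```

3! = 6
`mult` takes the values: 1 → 2 → 6

Answer: 6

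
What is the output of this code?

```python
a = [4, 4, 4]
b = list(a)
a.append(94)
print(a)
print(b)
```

Key concept: list() constructor creates copy.
Step by step:
`a = [4, 4, 4]` → a = [4, 4, 4]
`b = list(a)` → b = [4, 4, 4]
`a.append(94)` → a = [4, 4, 4, 94]
`print(a)` → prints [4, 4, 4, 94]
`print(b)` → prints [4, 4, 4]

Answer:
[4, 4, 4, 94]
[4, 4, 4]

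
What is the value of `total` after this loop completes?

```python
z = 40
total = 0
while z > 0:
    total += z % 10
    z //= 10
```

Sum digits of 40
`total` takes the values: 0 → 4

Answer: 4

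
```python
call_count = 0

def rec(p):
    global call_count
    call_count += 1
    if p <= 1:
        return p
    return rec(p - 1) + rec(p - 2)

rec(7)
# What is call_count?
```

Calls(p) = 1 + Calls(p-1) + Calls(p-2); Calls(0)=Calls(1)=1. For p=7 this gives 41.

Answer: 41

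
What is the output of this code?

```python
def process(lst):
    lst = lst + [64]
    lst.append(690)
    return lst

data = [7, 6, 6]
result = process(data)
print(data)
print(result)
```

Key concept: rebinding parameter vs mutation.
Step by step:
`data = [7, 6, 6]` → data = [7, 6, 6]
`result = process(data)` → result = [7, 6, 6, 64, 690]
`print(data)` → prints [7, 6, 6]
`print(result)` → prints [7, 6, 6, 64, 690]

Answer:
[7, 6, 6]
[7, 6, 6, 64, 690]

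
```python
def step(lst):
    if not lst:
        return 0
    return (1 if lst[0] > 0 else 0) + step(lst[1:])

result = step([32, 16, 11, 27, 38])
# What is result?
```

Count of positive elements in [32, 16, 11, 27, 38] = 5

Answer: 5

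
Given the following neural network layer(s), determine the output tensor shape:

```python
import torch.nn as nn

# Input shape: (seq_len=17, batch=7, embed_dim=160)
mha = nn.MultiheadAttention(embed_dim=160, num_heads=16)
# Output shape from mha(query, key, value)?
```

Input: (17, 7, 160) -> Output: (17, 7, 160)

Answer: (17, 7, 160)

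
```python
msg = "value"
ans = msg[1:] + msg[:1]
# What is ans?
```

Trace:
`msg = "value"` → msg = 'value'
`ans = msg[1:] + msg[:1]` → ans = 'aluev'
So ans = 'aluev'

Answer: 'aluev'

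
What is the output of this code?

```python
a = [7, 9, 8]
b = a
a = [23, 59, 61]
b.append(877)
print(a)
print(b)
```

Key concept: rebinding vs mutation: a is rebound to a new list, b still points at the original.
Step by step:
`a = [7, 9, 8]` → a = [7, 9, 8]
`b = a` → b = [7, 9, 8] (same object as a)
`a = [23, 59, 61]` → a = [23, 59, 61]
`b.append(877)` → b = [7, 9, 8, 877]
`print(a)` → prints [23, 59, 61]
`print(b)` → prints [7, 9, 8, 877]

Answer:
[23, 59, 61]
[7, 9, 8, 877]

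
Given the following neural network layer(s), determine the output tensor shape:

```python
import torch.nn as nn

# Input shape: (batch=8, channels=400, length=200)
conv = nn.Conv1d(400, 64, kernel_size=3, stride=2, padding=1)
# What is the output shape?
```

Input: (8, 400, 200) -> Output: (8, 64, 100)

Answer: (8, 64, 100)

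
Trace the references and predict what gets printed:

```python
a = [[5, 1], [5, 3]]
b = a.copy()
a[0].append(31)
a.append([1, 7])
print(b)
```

Key concept: shallow copy with nested lists.
Step by step:
`a = [[5, 1], [5, 3]]` → a = [[5, 1], [5, 3]]
`b = a.copy()` → b = [[5, 1], [5, 3]]
`a[0].append(31)` → a = [[5, 1, 31], [5, 3]]; b = [[5, 1, 31], [5, 3]]
`a.append([1, 7])` → a = [[5, 1, 31], [5, 3], [1, 7]]
`print(b)` → prints [[5, 1, 31], [5, 3]]

Answer: [[5, 1, 31], [5, 3]]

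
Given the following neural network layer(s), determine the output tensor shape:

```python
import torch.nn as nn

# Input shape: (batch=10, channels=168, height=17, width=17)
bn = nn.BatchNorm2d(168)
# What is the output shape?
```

Input: (10, 168, 17, 17) -> Output: (10, 168, 17, 17)

Answer: (10, 168, 17, 17)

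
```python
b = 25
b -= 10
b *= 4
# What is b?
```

Trace:
`b = 25` → b = 25
`b -= 10` → b = 15
`b *= 4` → b = 60
So b = 60

Answer: 60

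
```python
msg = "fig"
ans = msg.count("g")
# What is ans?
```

Trace:
`msg = "fig"` → msg = 'fig'
`ans = msg.count("g")` → ans = 1
So ans = 1

Answer: 1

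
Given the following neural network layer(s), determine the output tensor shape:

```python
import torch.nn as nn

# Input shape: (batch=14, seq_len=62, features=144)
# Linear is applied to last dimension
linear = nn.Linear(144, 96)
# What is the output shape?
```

Input: (14, 62, 144) -> Output: (14, 62, 96)

Answer: (14, 62, 96)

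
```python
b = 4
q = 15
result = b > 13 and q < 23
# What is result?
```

Trace:
`b = 4` → b = 4
`q = 15` → q = 15
`result = b > 13 and q < 23` → result = False
So result = False

Answer: False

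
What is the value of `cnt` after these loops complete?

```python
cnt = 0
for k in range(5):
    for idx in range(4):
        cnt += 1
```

5 * 4 = 20
`cnt` takes the values: 0 → 1 → 2 → 3 → 4 → 5 → 6 → 7 → 8 → 9 → 10 → 11 → 12 → 13 → 14 → 15 → 16 → 17 → 18 → 19 → 20

Answer: 20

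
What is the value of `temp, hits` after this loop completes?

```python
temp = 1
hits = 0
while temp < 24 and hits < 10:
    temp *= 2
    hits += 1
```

Double until >= 24 or 10 iterations
`temp, hits` takes the values: (1, 0) → (2, 0) → (2, 1) → (4, 1) → (4, 2) → (8, 2) → (8, 3) → (16, 3) → (16, 4) → (32, 4) → (32, 5)

Answer: 32, 5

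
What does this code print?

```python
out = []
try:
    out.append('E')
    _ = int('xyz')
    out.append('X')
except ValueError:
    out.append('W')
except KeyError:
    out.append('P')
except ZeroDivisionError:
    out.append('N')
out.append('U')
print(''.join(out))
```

Execution trace: 'E' (try body) → 'W' (except ValueError) → 'U' (after the try/except). Output: EWU

Answer: EWU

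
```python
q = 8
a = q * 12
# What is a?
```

Trace:
`q = 8` → q = 8
`a = q * 12` → a = 96
So a = 96

Answer: 96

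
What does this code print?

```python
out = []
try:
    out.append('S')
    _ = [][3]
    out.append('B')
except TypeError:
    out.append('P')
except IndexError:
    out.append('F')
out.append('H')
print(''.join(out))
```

Execution trace: 'S' (try body) → 'F' (except IndexError) → 'H' (after the try/except). Output: SFH

Answer: SFH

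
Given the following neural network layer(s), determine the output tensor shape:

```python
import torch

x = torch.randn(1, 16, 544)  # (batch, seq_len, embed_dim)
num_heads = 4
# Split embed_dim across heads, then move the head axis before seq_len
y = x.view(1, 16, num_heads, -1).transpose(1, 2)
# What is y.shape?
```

Input: (1, 16, 544) -> head_dim = 544 // 4 = 136; after view: (1, 16, 4, 136) -> after transpose(1, 2): (1, 4, 16, 136) -> Output: (1, 4, 16, 136)

Answer: (1, 4, 16, 136)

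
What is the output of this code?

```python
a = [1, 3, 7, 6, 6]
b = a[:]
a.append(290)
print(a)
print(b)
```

Key concept: slice [:] creates copy.
Step by step:
`a = [1, 3, 7, 6, 6]` → a = [1, 3, 7, 6, 6]
`b = a[:]` → b = [1, 3, 7, 6, 6]
`a.append(290)` → a = [1, 3, 7, 6, 6, 290]
`print(a)` → prints [1, 3, 7, 6, 6, 290]
`print(b)` → prints [1, 3, 7, 6, 6]

Answer:
[1, 3, 7, 6, 6, 290]
[1, 3, 7, 6, 6]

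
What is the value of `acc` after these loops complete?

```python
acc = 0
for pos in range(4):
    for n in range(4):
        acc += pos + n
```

Sum of all pos+n for pos,n in 4x4
`acc` takes the values: 0 → 1 → 3 → 6 → 7 → 9 → 12 → 16 → 18 → 21 → 25 → 30 → 33 → 37 → 42 → 48

Answer: 48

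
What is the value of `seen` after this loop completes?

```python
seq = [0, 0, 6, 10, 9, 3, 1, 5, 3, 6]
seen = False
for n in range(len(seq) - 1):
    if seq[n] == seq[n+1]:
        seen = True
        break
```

Check consecutive duplicates in [0, 0, 6, 10, 9, 3, 1, 5, 3, 6]
`seen` takes the values: False → True

Answer: True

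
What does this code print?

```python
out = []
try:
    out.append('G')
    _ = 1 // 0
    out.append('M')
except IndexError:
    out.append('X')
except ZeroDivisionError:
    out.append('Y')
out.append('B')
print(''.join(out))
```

Execution trace: 'G' (try body) → 'Y' (except ZeroDivisionError) → 'B' (after the try/except). Output: GYB

Answer: GYB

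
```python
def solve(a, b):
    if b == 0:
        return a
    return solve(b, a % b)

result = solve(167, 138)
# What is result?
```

solve(167, 138) -> solve(138, 29) -> solve(29, 22) -> solve(22, 7) -> solve(7, 1) -> solve(1, 0) -> 1

Answer: 1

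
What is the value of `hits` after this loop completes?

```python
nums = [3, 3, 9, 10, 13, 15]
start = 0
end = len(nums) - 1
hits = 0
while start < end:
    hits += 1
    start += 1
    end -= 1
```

Iterations until pointers meet (list length 6)
`hits` takes the values: 0 → 1 → 2 → 3

Answer: 3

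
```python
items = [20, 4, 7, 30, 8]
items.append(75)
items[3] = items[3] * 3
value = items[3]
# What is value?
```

Trace:
`items = [20, 4, 7, 30, 8]` → items = [20, 4, 7, 30, 8]
`items.append(75)` → items = [20, 4, 7, 30, 8, 75]
`items[3] = items[3] * 3` → items = [20, 4, 7, 90, 8, 75]
`value = items[3]` → value = 90
So value = 90

Answer: 90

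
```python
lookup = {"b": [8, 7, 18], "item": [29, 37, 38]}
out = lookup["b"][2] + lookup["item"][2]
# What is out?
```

Trace:
`lookup = {"b": [8, 7, 18], "item": [29, 37, 38]}` → lookup = {'b': [8, 7, 18], 'item': [29, 37, 38]}
`out = lookup["b"][2] + lookup["item"][2]` → out = 56
So out = 56

Answer: 56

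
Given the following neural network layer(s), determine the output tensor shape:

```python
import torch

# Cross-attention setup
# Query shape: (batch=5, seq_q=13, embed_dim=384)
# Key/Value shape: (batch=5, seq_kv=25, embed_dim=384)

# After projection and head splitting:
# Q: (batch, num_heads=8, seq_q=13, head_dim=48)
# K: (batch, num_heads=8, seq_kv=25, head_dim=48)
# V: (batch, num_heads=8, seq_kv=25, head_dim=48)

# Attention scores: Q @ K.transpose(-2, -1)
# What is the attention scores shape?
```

Input: (5, 13, 384) -> Output: (5, 8, 13, 25)

Answer: (5, 8, 13, 25)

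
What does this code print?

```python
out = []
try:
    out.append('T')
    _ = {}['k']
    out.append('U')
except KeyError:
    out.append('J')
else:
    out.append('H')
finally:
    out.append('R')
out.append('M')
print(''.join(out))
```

Execution trace: 'T' (try body) → 'J' (except KeyError) → 'R' (finally) → 'M' (after the try/except). Output: TJRM

Answer: TJRM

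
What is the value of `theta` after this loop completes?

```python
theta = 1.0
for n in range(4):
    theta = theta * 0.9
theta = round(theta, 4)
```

Exponential decay: 1.0 * 0.9^4
`theta` takes the values: 1.0 → 0.9 → 0.81 → 0.729 → 0.6561

Answer: 0.6561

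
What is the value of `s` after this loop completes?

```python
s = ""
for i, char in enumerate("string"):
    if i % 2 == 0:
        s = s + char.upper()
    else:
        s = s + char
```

Uppercase even positions in 'string'
`s` takes the values: "" → "S" → "St" → "StR" → "StRi" → "StRiN" → "StRiNg"

Answer: "StRiNg"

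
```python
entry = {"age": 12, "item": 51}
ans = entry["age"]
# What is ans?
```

Trace:
`entry = {"age": 12, "item": 51}` → entry = {'age': 12, 'item': 51}
`ans = entry["age"]` → ans = 12
So ans = 12

Answer: 12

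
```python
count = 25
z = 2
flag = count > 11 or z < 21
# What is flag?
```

Trace:
`count = 25` → count = 25
`z = 2` → z = 2
`flag = count > 11 or z < 21` → flag = True
So flag = True

Answer: True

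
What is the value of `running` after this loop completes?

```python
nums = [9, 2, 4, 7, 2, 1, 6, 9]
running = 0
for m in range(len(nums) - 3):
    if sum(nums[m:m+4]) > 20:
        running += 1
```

Count windows with sum > 20
`running` takes the values: 0 → 1

Answer: 1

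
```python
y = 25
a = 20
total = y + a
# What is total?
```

Trace:
`y = 25` → y = 25
`a = 20` → a = 20
`total = y + a` → total = 45
So total = 45

Answer: 45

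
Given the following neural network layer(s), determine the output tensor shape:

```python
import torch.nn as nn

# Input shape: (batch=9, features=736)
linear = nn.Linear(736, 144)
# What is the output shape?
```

Input: (9, 736) -> Output: (9, 144)

Answer: (9, 144)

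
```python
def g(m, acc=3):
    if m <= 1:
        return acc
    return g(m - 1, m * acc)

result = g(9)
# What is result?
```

Accumulator trace (n, acc): (9, 3) -> (8, 27) -> (7, 216) -> (6, 1512) -> (5, 9072) -> (4, 45360) -> (3, 181440) -> (2, 544320) -> (1, 1088640) -> return 1088640

Answer: 1088640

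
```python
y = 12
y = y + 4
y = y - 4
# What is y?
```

Trace:
`y = 12` → y = 12
`y = y + 4` → y = 16
`y = y - 4` → y = 12
So y = 12

Answer: 12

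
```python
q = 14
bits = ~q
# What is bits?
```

Trace:
`q = 14` → q = 14
`bits = ~q` → bits = -15
So bits = -15

Answer: -15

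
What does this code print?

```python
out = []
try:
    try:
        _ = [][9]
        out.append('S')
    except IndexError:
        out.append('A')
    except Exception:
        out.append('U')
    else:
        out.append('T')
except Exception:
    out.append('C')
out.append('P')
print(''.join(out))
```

Execution trace: 'A' (inner except IndexError) → 'P' (after the try/except). Output: AP

Answer: AP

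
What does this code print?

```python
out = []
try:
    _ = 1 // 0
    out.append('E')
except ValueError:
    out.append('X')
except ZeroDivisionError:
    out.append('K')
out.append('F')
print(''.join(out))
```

Execution trace: 'K' (except ZeroDivisionError) → 'F' (after the try/except). Output: KF

Answer: KF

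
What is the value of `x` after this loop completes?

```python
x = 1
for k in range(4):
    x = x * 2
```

Multiply by 2, 4 times: 1 * 2^4 = 16
`x` takes the values: 1 → 2 → 4 → 8 → 16

Answer: 16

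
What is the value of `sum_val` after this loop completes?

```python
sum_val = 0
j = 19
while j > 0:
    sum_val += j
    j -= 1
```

Sum 19 down to 1
`sum_val` takes the values: 0 → 19 → 37 → 54 → 70 → 85 → 99 → 112 → 124 → 135 → 145 → 154 → 162 → 169 → 175 → 180 → 184 → 187 → 189 → 190

Answer: 190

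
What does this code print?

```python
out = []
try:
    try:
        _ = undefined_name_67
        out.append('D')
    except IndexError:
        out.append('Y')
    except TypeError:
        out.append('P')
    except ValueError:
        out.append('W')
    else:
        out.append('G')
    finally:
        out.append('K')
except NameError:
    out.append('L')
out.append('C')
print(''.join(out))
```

Execution trace: 'K' (finally) → 'L' (outer except NameError) → 'C' (after the try/except). Output: KLC

Answer: KLC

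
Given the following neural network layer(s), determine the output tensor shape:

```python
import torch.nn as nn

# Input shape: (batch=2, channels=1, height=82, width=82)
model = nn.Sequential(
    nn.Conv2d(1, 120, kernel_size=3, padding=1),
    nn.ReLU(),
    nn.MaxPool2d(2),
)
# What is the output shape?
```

Input: (2, 1, 82, 82) -> after Conv2d: (2, 120, 82, 82) -> after ReLU: (2, 120, 82, 82) -> Output: (2, 120, 41, 41)

Answer: (2, 120, 41, 41)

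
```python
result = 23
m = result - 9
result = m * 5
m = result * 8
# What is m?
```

Trace:
`result = 23` → result = 23
`m = result - 9` → m = 14
`result = m * 5` → result = 70
`m = result * 8` → m = 560
So m = 560

Answer: 560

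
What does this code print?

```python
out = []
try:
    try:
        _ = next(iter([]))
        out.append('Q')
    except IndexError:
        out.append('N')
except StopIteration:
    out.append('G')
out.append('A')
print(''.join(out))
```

Execution trace: 'G' (outer except StopIteration) → 'A' (after the try/except). Output: GA

Answer: GA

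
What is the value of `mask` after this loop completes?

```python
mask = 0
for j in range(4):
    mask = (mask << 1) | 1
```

Build 4 consecutive 1-bits: 0b1111
`mask` takes the values: 0 → 1 → 3 → 7 → 15

Answer: 15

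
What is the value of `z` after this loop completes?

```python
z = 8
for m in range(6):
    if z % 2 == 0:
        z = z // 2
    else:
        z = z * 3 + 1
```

Collatz-style transformation from 8
`z` takes the values: 8 → 4 → 2 → 1 → 4 → 2 → 1

Answer: 1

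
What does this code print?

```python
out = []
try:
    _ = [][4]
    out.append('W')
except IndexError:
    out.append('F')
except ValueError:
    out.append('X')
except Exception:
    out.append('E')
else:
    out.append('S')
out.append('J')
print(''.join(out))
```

Execution trace: 'F' (except IndexError) → 'J' (after the try/except). Output: FJ

Answer: FJ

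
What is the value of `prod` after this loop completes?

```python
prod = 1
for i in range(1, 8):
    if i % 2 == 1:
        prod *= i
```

Product of odd numbers 1 to 7
`prod` takes the values: 1 → 3 → 15 → 105

Answer: 105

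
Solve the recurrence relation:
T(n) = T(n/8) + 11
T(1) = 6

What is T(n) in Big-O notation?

Each step divides n by 8 and adds 11. After log_8(n) steps we reach T(1)=6. So T(n) = 11·log_8(n) + 6 = O(log n).

Answer: O(log n)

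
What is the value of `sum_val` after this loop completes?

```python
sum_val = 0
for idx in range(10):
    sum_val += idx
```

Sum of 0 to 9 = 45
`sum_val` takes the values: 0 → 1 → 3 → 6 → 10 → 15 → 21 → 28 → 36 → 45

Answer: 45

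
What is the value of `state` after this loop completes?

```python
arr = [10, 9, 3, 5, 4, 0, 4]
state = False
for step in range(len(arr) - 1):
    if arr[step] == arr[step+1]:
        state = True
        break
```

Check consecutive duplicates in [10, 9, 3, 5, 4, 0, 4]
`state` takes the values: False

Answer: False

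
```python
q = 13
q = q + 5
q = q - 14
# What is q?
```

Trace:
`q = 13` → q = 13
`q = q + 5` → q = 18
`q = q - 14` → q = 4
So q = 4

Answer: 4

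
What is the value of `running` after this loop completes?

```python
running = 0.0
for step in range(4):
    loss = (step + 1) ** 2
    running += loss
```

Sum of squared losses 1² + 2² + ... + 4²
`running` takes the values: 0.0 → 1.0 → 5.0 → 14.0 → 30.0

Answer: 30.0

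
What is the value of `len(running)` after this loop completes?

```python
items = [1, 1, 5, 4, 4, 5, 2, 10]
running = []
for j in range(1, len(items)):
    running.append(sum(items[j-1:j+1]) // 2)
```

Number of 2-element averages
`running` takes the values: [] → [1] → [1, 3] → [1, 3, 4] → [1, 3, 4, 4] → [1, 3, 4, 4, 4] → [1, 3, 4, 4, 4, 3] → [1, 3, 4, 4, 4, 3, 6]
So `len(running)` = 7

Answer: 7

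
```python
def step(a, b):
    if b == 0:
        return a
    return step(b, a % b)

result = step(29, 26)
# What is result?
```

step(29, 26) -> step(26, 3) -> step(3, 2) -> step(2, 1) -> step(1, 0) -> 1

Answer: 1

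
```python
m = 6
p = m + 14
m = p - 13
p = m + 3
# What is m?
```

Trace:
`m = 6` → m = 6
`p = m + 14` → p = 20
`m = p - 13` → m = 7
`p = m + 3` → p = 10
So m = 7

Answer: 7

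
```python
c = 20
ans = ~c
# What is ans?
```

Trace:
`c = 20` → c = 20
`ans = ~c` → ans = -21
So ans = -21

Answer: -21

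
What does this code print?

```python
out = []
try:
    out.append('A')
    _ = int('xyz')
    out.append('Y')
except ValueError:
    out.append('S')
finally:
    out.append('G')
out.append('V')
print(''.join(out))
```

Execution trace: 'A' (try body) → 'S' (except ValueError) → 'G' (finally) → 'V' (after the try/except). Output: ASGV

Answer: ASGV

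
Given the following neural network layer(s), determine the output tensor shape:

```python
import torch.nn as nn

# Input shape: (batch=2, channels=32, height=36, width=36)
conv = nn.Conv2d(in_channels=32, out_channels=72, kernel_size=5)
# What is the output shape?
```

Input: (2, 32, 36, 36) -> Output: (2, 72, 32, 32)

Answer: (2, 72, 32, 32)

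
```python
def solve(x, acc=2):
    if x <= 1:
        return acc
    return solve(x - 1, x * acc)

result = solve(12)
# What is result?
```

Accumulator trace (n, acc): (12, 2) -> (11, 24) -> (10, 264) -> (9, 2640) -> (8, 23760) -> (7, 190080) -> (6, 1330560) -> (5, 7983360) -> (4, 39916800) -> (3, 159667200) -> (2, 479001600) -> (1, 958003200) -> return 958003200

Answer: 958003200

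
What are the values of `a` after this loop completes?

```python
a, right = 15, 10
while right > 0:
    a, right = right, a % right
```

GCD of 15 and 10
`a` takes the values: 15 → 10 → 5

Answer: 5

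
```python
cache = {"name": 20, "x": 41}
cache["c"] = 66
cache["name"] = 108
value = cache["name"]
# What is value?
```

Trace:
`cache = {"name": 20, "x": 41}` → cache = {'name': 20, 'x': 41}
`cache["c"] = 66` → cache = {'name': 20, 'x': 41, 'c': 66}
`cache["name"] = 108` → cache = {'name': 108, 'x': 41, 'c': 66}
`value = cache["name"]` → value = 108
So value = 108

Answer: 108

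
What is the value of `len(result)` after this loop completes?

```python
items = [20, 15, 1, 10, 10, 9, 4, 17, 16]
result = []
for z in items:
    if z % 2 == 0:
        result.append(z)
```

Count even numbers in [20, 15, 1, 10, 10, 9, 4, 17, 16]
`result` takes the values: [] → [20] → [20, 10] → [20, 10, 10] → [20, 10, 10, 4] → [20, 10, 10, 4, 16]
So `len(result)` = 5

Answer: 5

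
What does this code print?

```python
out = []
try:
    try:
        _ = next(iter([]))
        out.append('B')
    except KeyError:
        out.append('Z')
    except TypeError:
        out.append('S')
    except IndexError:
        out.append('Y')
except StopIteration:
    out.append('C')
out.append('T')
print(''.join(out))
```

Execution trace: 'C' (outer except StopIteration) → 'T' (after the try/except). Output: CT

Answer: CT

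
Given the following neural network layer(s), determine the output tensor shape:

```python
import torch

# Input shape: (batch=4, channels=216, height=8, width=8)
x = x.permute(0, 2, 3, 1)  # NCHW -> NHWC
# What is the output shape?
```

Input: (4, 216, 8, 8) -> Output: (4, 8, 8, 216)

Answer: (4, 8, 8, 216)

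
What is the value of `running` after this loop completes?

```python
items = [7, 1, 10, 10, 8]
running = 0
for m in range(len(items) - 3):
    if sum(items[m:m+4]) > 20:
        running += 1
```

Count windows with sum > 20
`running` takes the values: 0 → 1 → 2

Answer: 2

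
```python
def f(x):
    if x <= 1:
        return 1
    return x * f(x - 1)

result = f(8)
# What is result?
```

f(8) = 8 * 7 * 6 * 5 * 4 * 3 * 2 * 1 = 40320

Answer: 40320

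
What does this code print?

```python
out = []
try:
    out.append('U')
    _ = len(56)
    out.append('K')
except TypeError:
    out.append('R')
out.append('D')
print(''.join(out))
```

Execution trace: 'U' (try body) → 'R' (except TypeError) → 'D' (after the try/except). Output: URD

Answer: URD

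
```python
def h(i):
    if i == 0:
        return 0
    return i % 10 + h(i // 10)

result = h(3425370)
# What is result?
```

Sum of digits of 3425370: 0 + 7 + 3 + 5 + 2 + 4 + 3 = 24

Answer: 24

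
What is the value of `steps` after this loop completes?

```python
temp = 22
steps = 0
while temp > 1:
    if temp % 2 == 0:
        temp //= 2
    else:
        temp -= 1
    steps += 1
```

Steps to reduce 22 to 1
`steps` takes the values: 0 → 1 → 2 → 3 → 4 → 5 → 6

Answer: 6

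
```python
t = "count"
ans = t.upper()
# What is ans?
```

Trace:
`t = "count"` → t = 'count'
`ans = t.upper()` → ans = 'COUNT'
So ans = 'COUNT'

Answer: 'COUNT'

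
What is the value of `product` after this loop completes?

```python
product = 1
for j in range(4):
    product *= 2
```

2^4 = 16
`product` takes the values: 1 → 2 → 4 → 8 → 16

Answer: 16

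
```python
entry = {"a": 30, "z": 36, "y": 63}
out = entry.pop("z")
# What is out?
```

Trace:
`entry = {"a": 30, "z": 36, "y": 63}` → entry = {'a': 30, 'z': 36, 'y': 63}
`out = entry.pop("z")` → entry = {'a': 30, 'y': 63}; out = 36
So out = 36

Answer: 36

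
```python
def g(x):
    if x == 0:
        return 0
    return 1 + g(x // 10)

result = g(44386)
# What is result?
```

Count of digits of 44386: 5

Answer: 5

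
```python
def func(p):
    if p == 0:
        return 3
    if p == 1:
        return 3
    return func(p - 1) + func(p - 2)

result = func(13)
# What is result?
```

Build up from base cases: func(0)=3, func(1)=3, func(2)=6, func(3)=9, func(4)=15, func(5)=24, func(6)=39, ..., func(13)=1131

Answer: 1131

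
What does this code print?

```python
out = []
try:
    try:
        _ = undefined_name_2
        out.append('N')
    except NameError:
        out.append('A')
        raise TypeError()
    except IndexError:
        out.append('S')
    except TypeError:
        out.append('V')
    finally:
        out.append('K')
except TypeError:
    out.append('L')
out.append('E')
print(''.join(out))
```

Execution trace: 'A' (inner except NameError) → 'K' (inner finally) → 'L' (outer except TypeError) → 'E' (after the try/except). Output: AKLE

Answer: AKLE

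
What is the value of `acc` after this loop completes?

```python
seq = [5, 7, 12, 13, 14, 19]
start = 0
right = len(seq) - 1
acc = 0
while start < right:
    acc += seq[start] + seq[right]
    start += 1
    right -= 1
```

Sum of pairs from ends
`acc` takes the values: 0 → 24 → 45 → 70

Answer: 70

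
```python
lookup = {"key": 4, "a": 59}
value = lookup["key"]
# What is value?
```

Trace:
`lookup = {"key": 4, "a": 59}` → lookup = {'key': 4, 'a': 59}
`value = lookup["key"]` → value = 4
So value = 4

Answer: 4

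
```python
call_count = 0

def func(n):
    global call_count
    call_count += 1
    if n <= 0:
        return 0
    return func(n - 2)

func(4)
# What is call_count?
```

Linear recursion stepping by 2: 3 calls from n=4 down to ≤0.

Answer: 3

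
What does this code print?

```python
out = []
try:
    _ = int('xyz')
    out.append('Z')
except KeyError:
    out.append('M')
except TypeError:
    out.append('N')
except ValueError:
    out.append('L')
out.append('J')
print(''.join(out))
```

Execution trace: 'L' (except ValueError) → 'J' (after the try/except). Output: LJ

Answer: LJ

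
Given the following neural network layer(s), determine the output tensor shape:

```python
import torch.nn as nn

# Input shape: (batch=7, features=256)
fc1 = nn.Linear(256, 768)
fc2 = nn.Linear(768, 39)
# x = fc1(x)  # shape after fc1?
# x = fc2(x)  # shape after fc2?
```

Input: (7, 256) -> after fc1: (7, 768) -> Output: (7, 39)

Answer: (7, 39)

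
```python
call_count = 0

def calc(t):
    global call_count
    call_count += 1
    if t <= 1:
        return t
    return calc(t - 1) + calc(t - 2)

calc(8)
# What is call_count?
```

Calls(t) = 1 + Calls(t-1) + Calls(t-2); Calls(0)=Calls(1)=1. For t=8 this gives 67.

Answer: 67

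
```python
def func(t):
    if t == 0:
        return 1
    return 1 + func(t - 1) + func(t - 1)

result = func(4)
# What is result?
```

func(t) = 1 + 2·func(t-1), func(0)=1. Closed form: (1+1)·2^4 - 1 = 31.

Answer: 31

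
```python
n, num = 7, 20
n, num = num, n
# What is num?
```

Trace:
`n, num = 7, 20` → n = 7; num = 20
`n, num = num, n` → n = 20; num = 7
So num = 7

Answer: 7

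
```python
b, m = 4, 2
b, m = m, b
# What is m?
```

Trace:
`b, m = 4, 2` → b = 4; m = 2
`b, m = m, b` → b = 2; m = 4
So m = 4

Answer: 4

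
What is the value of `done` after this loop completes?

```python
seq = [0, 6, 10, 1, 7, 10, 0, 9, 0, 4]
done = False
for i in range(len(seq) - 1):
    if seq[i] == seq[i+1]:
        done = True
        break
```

Check consecutive duplicates in [0, 6, 10, 1, 7, 10, 0, 9, 0, 4]
`done` takes the values: False

Answer: False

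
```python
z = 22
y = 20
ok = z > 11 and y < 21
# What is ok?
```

Trace:
`z = 22` → z = 22
`y = 20` → y = 20
`ok = z > 11 and y < 21` → ok = True
So ok = True

Answer: True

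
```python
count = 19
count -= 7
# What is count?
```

Trace:
`count = 19` → count = 19
`count -= 7` → count = 12
So count = 12

Answer: 12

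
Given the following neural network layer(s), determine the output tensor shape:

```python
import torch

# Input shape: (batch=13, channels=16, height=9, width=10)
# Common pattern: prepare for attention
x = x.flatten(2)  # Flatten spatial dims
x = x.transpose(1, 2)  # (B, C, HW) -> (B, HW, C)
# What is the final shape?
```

Input: (13, 16, 9, 10) -> after flatten(2): (13, 16, 90) -> Output: (13, 90, 16)

Answer: (13, 90, 16)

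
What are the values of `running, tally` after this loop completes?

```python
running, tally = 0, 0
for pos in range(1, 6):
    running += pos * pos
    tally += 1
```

Sum of squares and count
`running, tally` takes the values: (0, 0) → (1, 0) → (1, 1) → (5, 1) → (5, 2) → (14, 2) → (14, 3) → (30, 3) → (30, 4) → (55, 4) → (55, 5)

Answer: 55, 5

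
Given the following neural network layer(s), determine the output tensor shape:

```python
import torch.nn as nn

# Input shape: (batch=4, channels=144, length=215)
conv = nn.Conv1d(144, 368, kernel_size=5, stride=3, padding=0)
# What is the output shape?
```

Input: (4, 144, 215) -> Output: (4, 368, 71)

Answer: (4, 368, 71)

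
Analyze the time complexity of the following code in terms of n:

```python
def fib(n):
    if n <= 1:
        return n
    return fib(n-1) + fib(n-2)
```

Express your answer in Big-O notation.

This is Recursive Fibonacci (naive). Time complexity: O(2^n).

Answer: O(2^n)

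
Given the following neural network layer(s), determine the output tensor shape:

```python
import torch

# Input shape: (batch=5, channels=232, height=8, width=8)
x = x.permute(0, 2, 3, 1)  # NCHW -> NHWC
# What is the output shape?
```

Input: (5, 232, 8, 8) -> Output: (5, 8, 8, 232)

Answer: (5, 8, 8, 232)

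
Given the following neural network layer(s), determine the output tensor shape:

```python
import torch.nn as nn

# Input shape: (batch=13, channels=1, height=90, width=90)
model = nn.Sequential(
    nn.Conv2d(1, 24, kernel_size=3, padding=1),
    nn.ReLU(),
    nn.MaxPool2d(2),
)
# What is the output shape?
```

Input: (13, 1, 90, 90) -> after Conv2d: (13, 24, 90, 90) -> after ReLU: (13, 24, 90, 90) -> Output: (13, 24, 45, 45)

Answer: (13, 24, 45, 45)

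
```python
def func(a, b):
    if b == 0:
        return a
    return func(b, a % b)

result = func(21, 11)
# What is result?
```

func(21, 11) -> func(11, 10) -> func(10, 1) -> func(1, 0) -> 1

Answer: 1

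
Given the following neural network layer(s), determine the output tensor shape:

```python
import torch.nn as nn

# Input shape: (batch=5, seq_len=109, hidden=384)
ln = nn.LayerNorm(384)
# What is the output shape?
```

Input: (5, 109, 384) -> Output: (5, 109, 384)

Answer: (5, 109, 384)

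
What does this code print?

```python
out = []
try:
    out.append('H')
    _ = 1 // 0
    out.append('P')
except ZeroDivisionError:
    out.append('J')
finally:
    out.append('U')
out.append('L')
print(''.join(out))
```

Execution trace: 'H' (try body) → 'J' (except ZeroDivisionError) → 'U' (finally) → 'L' (after the try/except). Output: HJUL

Answer: HJUL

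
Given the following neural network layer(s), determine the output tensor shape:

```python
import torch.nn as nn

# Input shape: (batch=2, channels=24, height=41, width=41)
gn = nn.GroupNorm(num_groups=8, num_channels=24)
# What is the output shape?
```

Input: (2, 24, 41, 41) -> Output: (2, 24, 41, 41)

Answer: (2, 24, 41, 41)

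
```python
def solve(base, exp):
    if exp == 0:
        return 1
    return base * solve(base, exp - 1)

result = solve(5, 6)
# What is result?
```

solve(5, 6) = 5 * 5 * 5 * 5 * 5 * 5 = 15625

Answer: 15625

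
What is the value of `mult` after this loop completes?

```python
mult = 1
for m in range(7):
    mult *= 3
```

3^7 = 2187
`mult` takes the values: 1 → 3 → 9 → 27 → 81 → 243 → 729 → 2187

Answer: 2187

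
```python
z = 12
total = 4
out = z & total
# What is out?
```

Trace:
`z = 12` → z = 12
`total = 4` → total = 4
`out = z & total` → out = 4
So out = 4

Answer: 4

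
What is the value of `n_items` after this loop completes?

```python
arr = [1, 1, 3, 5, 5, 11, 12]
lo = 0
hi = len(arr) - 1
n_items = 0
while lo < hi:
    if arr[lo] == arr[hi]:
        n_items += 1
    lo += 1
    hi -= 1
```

Count matching pairs from ends
`n_items` takes the values: 0

Answer: 0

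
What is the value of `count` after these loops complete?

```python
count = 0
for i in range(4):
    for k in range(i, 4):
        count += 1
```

Upper triangle: 4 + 3 + ... + 1
`count` takes the values: 0 → 1 → 2 → 3 → 4 → 5 → 6 → 7 → 8 → 9 → 10

Answer: 10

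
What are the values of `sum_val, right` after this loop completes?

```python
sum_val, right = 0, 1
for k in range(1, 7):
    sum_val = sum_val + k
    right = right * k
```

Sum and factorial of 1 to 6
`sum_val, right` takes the values: (0, 1) → (1, 1) → (3, 1) → (3, 2) → (6, 2) → (6, 6) → (10, 6) → (10, 24) → (15, 24) → (15, 120) → (21, 120) → (21, 720)

Answer: 21, 720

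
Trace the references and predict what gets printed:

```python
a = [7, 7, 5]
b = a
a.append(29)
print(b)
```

Key concept: basic list aliasing.
Step by step:
`a = [7, 7, 5]` → a = [7, 7, 5]
`b = a` → b = [7, 7, 5] (same object as a)
`a.append(29)` → a = [7, 7, 5, 29] (same object as b); b = [7, 7, 5, 29] (same object as a)
`print(b)` → prints [7, 7, 5, 29]

Answer: [7, 7, 5, 29]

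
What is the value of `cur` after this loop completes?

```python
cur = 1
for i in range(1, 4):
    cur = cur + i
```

Start at 1, add 1 through 3
`cur` takes the values: 1 → 2 → 4 → 7

Answer: 7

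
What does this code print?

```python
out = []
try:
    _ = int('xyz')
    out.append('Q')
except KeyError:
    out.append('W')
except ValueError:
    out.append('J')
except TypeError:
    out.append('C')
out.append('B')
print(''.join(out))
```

Execution trace: 'J' (except ValueError) → 'B' (after the try/except). Output: JB

Answer: JB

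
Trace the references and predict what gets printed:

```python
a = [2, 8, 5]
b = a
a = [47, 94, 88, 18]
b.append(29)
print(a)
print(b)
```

Key concept: rebinding vs mutation: a is rebound to a new list, b still points at the original.
Step by step:
`a = [2, 8, 5]` → a = [2, 8, 5]
`b = a` → b = [2, 8, 5] (same object as a)
`a = [47, 94, 88, 18]` → a = [47, 94, 88, 18]
`b.append(29)` → b = [2, 8, 5, 29]
`print(a)` → prints [47, 94, 88, 18]
`print(b)` → prints [2, 8, 5, 29]

Answer:
[47, 94, 88, 18]
[2, 8, 5, 29]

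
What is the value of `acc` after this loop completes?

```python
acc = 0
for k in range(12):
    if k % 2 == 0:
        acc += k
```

Sum of even numbers 0 to 11
`acc` takes the values: 0 → 2 → 6 → 12 → 20 → 30

Answer: 30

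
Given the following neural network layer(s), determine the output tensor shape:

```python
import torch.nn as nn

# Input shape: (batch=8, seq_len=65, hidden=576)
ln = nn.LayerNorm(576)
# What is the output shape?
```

Input: (8, 65, 576) -> Output: (8, 65, 576)

Answer: (8, 65, 576)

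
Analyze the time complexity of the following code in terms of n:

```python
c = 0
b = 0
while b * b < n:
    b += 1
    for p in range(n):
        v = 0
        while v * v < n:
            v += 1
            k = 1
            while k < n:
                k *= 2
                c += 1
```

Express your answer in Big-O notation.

Each loop level contributes: √n × n × √n × log n. Multiplying the contributions gives O(n^2 log n).

Answer: O(n^2 log n)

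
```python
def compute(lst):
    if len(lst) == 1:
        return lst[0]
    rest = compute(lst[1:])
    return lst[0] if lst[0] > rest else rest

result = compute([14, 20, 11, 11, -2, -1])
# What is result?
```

Recursive max over [14, 20, 11, 11, -2, -1] = 20

Answer: 20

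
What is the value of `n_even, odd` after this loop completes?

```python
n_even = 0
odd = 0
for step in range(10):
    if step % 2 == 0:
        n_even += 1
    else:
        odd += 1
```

Count evens and odds in range(10)
`n_even, odd` takes the values: (0, 0) → (1, 0) → (1, 1) → (2, 1) → (2, 2) → (3, 2) → (3, 3) → (4, 3) → (4, 4) → (5, 4) → (5, 5)

Answer: 5, 5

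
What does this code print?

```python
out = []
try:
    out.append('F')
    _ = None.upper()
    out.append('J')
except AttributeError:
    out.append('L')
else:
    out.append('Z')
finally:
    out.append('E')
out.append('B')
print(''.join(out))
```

Execution trace: 'F' (try body) → 'L' (except AttributeError) → 'E' (finally) → 'B' (after the try/except). Output: FLEB

Answer: FLEB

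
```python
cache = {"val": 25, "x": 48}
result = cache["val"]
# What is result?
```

Trace:
`cache = {"val": 25, "x": 48}` → cache = {'val': 25, 'x': 48}
`result = cache["val"]` → result = 25
So result = 25

Answer: 25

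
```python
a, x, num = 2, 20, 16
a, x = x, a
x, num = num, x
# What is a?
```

Trace:
`a, x, num = 2, 20, 16` → a = 2; x = 20; num = 16
`a, x = x, a` → a = 20; x = 2
`x, num = num, x` → x = 16; num = 2
So a = 20

Answer: 20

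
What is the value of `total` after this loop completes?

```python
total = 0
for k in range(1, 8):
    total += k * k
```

Sum of squares 1² to 7² = 140
`total` takes the values: 0 → 1 → 5 → 14 → 30 → 55 → 91 → 140

Answer: 140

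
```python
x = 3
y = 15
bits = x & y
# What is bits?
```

Trace:
`x = 3` → x = 3
`y = 15` → y = 15
`bits = x & y` → bits = 3
So bits = 3

Answer: 3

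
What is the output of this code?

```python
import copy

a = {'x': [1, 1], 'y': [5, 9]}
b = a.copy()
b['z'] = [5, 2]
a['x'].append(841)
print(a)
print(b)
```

Key concept: shallow copy of dict with mutable values.
Step by step:
`a = {'x': [1, 1], 'y': [5, 9]}` → a = {'x': [1, 1], 'y': [5, 9]}
`b = a.copy()` → b = {'x': [1, 1], 'y': [5, 9]}
`b['z'] = [5, 2]` → b = {'x': [1, 1], 'y': [5, 9], 'z': [5, 2]}
`a['x'].append(841)` → a = {'x': [1, 1, 841], 'y': [5, 9]}; b = {'x': [1, 1, 841], 'y': [5, 9], 'z': [5, 2]}
`print(a)` → prints {'x': [1, 1, 841], 'y': [5, 9]}
`print(b)` → prints {'x': [1, 1, 841], 'y': [5, 9], 'z': [5, 2]}

Answer:
{'x': [1, 1, 841], 'y': [5, 9]}
{'x': [1, 1, 841], 'y': [5, 9], 'z': [5, 2]}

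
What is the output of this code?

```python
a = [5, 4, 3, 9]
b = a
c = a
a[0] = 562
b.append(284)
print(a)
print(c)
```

Key concept: multiple aliases.
Step by step:
`a = [5, 4, 3, 9]` → a = [5, 4, 3, 9]
`b = a` → b = [5, 4, 3, 9] (same object as a)
`c = a` → c = [5, 4, 3, 9] (same object as a, b)
`a[0] = 562` → a = [562, 4, 3, 9] (same object as b, c); b = [562, 4, 3, 9] (same object as a, c); c = [562, 4, 3, 9] (same object as a, b)
`b.append(284)` → a = [562, 4, 3, 9, 284] (same object as b, c); b = [562, 4, 3, 9, 284] (same object as a, c); c = [562, 4, 3, 9, 284] (same object as a, b)
`print(a)` → prints [562, 4, 3, 9, 284]
`print(c)` → prints [562, 4, 3, 9, 284]

Answer:
[562, 4, 3, 9, 284]
[562, 4, 3, 9, 284]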